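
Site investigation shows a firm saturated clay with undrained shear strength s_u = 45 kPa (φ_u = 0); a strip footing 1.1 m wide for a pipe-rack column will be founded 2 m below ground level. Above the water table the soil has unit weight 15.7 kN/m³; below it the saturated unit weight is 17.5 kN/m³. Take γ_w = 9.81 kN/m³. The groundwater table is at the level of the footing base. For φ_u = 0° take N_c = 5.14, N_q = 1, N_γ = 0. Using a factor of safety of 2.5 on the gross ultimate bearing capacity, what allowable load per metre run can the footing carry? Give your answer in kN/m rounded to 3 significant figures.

≈ 116 kN/m

Effective surcharge at the founding depth q = γ·D_f = 15.7 × 2 = 31.4 kPa.
q_ult = c·N_c + q·N_q
     = 45 × 5.14 + 31.4 × 1
     = 231.3 + 31.4 = 262.7 kPa.
Gross allowable pressure q_all = 262.7 / 2.5 = 105.08 kPa.
Allowable wall load = q_all × B = 105.08 × 1.1 = 115.59 kN per metre run.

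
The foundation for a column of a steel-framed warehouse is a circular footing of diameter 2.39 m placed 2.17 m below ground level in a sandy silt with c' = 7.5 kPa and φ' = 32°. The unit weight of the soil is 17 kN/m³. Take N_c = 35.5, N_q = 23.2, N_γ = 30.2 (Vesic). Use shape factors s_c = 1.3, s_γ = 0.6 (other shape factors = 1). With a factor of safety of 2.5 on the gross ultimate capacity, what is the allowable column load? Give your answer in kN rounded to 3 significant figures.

P_all ≈ 2820 kN

Effective surcharge at the founding depth q = γ·D_f = 17 × 2.17 = 36.89 kPa.
q_ult = c·N_c·s_c + q·N_q + 0.5·γ·B·N_γ·s_γ
     = 7.5 × 35.5 × 1.3 + 36.89 × 23.2 + 0.5 × 17 × 2.39 × 30.2 × 0.6
     = 346.12 + 855.85 + 368.11 = 1570.1 kPa.
Gross allowable pressure q_all = 1570.1 / 2.5 = 628.03 kPa.
Footing area = 4.4863 m², so allowable column load = 628.03 × 4.4863 = 2817.5 kN.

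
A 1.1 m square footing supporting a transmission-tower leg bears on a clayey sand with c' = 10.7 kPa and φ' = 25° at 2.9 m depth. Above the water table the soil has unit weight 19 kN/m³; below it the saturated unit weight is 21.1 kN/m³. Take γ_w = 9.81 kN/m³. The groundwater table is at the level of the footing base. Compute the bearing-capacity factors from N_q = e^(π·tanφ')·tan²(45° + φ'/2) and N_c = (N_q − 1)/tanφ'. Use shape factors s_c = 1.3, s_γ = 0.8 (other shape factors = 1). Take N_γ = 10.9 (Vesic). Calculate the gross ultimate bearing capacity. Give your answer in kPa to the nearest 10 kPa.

q_ult ≈ 930 kPa

tan25° = 0.4663, so N_q = e^(π×0.4663)·tan²(57.5°) = 4.327 × 2.464 = 10.66.
N_c = (10.66 − 1)/tan25° = 20.72.
q = γ·D_f = 19 × 2.9 = 55.1 kPa.
For the ½γBN_γ term take γ' = 21.1 − 9.81 = 11.29 kN/m³ (soil below base is submerged).
c·N_c·s_c = 10.7 × 20.721 × 1.3 = 288.22 kPa
q·N_q = 55.1 × 10.662 = 587.48 kPa
0.5·γ·B·N_γ·s_γ = 0.5 × 11.29 × 1.1 × 10.9 × 0.8 = 54.147 kPa
q_ult = 288.22 + 587.48 + 54.147 = 929.85 kPa.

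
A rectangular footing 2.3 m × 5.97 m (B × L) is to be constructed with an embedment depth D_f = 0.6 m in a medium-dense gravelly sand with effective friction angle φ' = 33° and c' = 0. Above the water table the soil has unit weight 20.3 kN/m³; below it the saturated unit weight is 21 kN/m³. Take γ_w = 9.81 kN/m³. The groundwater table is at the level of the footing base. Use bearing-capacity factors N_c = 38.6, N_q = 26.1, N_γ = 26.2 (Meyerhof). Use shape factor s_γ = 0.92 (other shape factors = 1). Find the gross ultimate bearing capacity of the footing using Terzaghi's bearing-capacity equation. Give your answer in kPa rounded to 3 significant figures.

q_ult ≈ 628 kPa

Effective surcharge at the founding depth q = γ·D_f = 20.3 × 0.6 = 12.18 kPa.
The water table coincides with the base, so in the self-weight term γ → γ' = 11.19 kN/m³.
q_ult = q·N_q + 0.5·γ·B·N_γ·s_γ
     = 12.18 × 26.1 + 0.5 × 11.19 × 2.3 × 26.2 × 0.92
     = 317.9 + 310.18 = 628.08 kPa.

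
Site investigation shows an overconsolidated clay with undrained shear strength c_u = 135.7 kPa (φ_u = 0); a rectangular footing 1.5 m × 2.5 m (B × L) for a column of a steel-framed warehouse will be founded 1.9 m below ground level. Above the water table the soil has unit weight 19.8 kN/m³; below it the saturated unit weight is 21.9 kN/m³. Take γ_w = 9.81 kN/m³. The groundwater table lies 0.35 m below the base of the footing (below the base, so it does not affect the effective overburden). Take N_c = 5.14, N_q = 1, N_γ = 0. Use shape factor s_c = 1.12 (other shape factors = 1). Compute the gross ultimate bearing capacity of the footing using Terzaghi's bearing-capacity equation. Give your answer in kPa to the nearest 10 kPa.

Overburden at base level: q = 19.8 × 1.9 = 37.62 kPa.
Cohesion term c·N_c·s_c = 135.7 × 5.14 × 1.12 = 781.2 kPa; surcharge term q·N_q = 37.62 × 1 = 37.62 kPa.
q_ult = 781.2 + 37.62 = 818.82 kPa.

q_ult ≈ 820 kPa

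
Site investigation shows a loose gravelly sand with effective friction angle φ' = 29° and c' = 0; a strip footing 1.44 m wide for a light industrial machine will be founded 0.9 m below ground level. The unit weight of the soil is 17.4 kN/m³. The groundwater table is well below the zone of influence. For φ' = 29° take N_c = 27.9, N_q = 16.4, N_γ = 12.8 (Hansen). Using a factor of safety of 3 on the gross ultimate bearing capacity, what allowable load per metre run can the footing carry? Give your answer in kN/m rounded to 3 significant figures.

≈ 200 kN/m

Overburden at base level: q = 17.4 × 0.9 = 15.66 kPa.
Surcharge term q·N_q = 15.66 × 16.4 = 256.82 kPa; self-weight term 0.5·γ·B·N_γ = 0.5 × 17.4 × 1.44 × 12.8 = 160.36 kPa.
q_ult = 256.82 + 160.36 = 417.18 kPa.
Gross allowable pressure q_all = 417.18 / 3 = 139.06 kPa.
Allowable wall load = q_all × B = 139.06 × 1.44 = 200.25 kN per metre run.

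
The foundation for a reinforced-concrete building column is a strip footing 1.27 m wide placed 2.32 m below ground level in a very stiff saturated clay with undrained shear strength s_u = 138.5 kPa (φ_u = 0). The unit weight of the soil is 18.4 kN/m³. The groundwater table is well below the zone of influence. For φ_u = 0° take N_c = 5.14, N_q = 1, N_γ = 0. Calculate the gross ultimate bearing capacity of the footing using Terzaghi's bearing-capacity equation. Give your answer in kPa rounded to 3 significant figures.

q = γ·D_f = 18.4 × 2.32 = 42.688 kPa.
c·N_c = 138.5 × 5.14 = 711.89 kPa
q·N_q = 42.688 × 1 = 42.688 kPa
q_ult = 711.89 + 42.688 = 754.58 kPa.

q_ult ≈ 755 kPa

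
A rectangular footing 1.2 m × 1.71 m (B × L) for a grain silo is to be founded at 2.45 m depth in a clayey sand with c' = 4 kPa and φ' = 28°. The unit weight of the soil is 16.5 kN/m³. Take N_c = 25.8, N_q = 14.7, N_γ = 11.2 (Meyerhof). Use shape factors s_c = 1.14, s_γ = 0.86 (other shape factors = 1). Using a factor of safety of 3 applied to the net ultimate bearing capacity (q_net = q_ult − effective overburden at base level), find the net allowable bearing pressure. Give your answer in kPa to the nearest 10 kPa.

q_all(net) ≈ 260 kPa

Effective surcharge at the founding depth q = γ·D_f = 16.5 × 2.45 = 40.425 kPa.
q_ult = c·N_c·s_c + q·N_q + 0.5·γ·B·N_γ·s_γ
     = 4 × 25.8 × 1.14 + 40.425 × 14.7 + 0.5 × 16.5 × 1.2 × 11.2 × 0.86
     = 117.65 + 594.25 + 95.357 = 807.25 kPa.
Net ultimate: q_net = 807.25 − 40.425 = 766.83 kPa.
q_all(net) = 766.83 / 3 = 255.61 kPa.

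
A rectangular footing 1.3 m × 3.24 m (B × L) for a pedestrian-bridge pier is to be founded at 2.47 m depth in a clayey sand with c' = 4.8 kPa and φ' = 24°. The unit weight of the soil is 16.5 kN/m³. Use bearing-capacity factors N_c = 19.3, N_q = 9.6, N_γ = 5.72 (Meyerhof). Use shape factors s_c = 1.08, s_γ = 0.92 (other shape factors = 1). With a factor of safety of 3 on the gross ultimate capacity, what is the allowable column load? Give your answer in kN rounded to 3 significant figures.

P_all ≈ 769 kN

Effective surcharge at the founding depth q = γ·D_f = 16.5 × 2.47 = 40.755 kPa.
q_ult = c·N_c·s_c + q·N_q + 0.5·γ·B·N_γ·s_γ
     = 4.8 × 19.3 × 1.08 + 40.755 × 9.6 + 0.5 × 16.5 × 1.3 × 5.72 × 0.92
     = 100.05 + 391.25 + 56.439 = 547.74 kPa.
Gross allowable pressure q_all = 547.74 / 3 = 182.58 kPa.
Footing area = 4.212 m², so allowable column load = 182.58 × 4.212 = 769.02 kN.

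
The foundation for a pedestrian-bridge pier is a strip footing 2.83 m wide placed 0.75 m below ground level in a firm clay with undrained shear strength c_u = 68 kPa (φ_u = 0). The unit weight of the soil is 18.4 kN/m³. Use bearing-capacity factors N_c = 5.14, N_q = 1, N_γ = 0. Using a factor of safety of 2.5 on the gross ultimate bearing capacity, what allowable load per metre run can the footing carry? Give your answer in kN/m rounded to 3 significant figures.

Effective surcharge at the founding depth q = γ·D_f = 18.4 × 0.75 = 13.8 kPa.
q_ult = c·N_c + q·N_q
     = 68 × 5.14 + 13.8 × 1
     = 349.52 + 13.8 = 363.32 kPa.
Gross allowable pressure q_all = 363.32 / 2.5 = 145.33 kPa.
Allowable wall load = q_all × B = 145.33 × 2.83 = 411.28 kN per metre run.

≈ 411 kN/m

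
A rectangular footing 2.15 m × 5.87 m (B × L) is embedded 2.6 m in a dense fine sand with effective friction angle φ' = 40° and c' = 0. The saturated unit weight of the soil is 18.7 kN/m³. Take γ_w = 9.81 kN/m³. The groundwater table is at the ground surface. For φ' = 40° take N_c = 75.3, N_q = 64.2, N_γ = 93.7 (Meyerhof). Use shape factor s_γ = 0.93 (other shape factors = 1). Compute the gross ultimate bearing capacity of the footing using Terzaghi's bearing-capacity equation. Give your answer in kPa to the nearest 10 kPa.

q_ult ≈ 2320 kPa

γ' = 18.7 − 9.81 = 8.89 kN/m³ (submerged throughout). q = 8.89 × 2.6 = 23.114 kPa; the same γ' applies in the ½γBN_γ term.
q·N_q = 23.114 × 64.2 = 1483.9 kPa
0.5·γ·B·N_γ·s_γ = 0.5 × 8.89 × 2.15 × 93.7 × 0.93 = 832.78 kPa
q_ult = 1483.9 + 832.78 = 2316.7 kPa.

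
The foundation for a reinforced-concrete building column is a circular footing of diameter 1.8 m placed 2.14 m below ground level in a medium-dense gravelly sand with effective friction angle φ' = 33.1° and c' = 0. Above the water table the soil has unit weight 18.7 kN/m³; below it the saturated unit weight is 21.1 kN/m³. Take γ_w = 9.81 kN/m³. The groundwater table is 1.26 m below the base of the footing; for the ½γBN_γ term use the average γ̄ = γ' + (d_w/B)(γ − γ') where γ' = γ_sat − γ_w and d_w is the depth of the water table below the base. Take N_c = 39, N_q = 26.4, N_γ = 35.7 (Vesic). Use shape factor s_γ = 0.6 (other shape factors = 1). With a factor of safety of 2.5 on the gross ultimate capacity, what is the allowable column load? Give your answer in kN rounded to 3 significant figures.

P_all ≈ 1400 kN

q = γ·D_f = 18.7 × 2.14 = 40.018 kPa.
γ' = 11.29 kN/m³; averaging over the depth B below the base, γ̄ = γ' + (d_w/B)(γ − γ') = 16.477 kN/m³.
q·N_q = 40.018 × 26.4 = 1056.5 kPa
0.5·γ·B·N_γ·s_γ = 0.5 × 16.477 × 1.8 × 35.7 × 0.6 = 317.64 kPa
q_ult = 1056.5 + 317.64 = 1374.1 kPa.
Gross allowable pressure q_all = 1374.1 / 2.5 = 549.65 kPa.
Footing area = 2.5447 m², so allowable column load = 549.65 × 2.5447 = 1398.7 kN.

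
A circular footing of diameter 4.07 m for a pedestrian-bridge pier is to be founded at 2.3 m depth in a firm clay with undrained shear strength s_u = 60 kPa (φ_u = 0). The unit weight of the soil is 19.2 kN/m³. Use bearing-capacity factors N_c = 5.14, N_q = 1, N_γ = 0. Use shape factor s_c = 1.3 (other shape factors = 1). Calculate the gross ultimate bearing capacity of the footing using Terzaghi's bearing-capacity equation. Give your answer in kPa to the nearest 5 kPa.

q = γ·D_f = 19.2 × 2.3 = 44.16 kPa.
c·N_c·s_c = 60 × 5.14 × 1.3 = 400.92 kPa
q·N_q = 44.16 × 1 = 44.16 kPa
q_ult = 400.92 + 44.16 = 445.08 kPa.

q_ult ≈ 445 kPa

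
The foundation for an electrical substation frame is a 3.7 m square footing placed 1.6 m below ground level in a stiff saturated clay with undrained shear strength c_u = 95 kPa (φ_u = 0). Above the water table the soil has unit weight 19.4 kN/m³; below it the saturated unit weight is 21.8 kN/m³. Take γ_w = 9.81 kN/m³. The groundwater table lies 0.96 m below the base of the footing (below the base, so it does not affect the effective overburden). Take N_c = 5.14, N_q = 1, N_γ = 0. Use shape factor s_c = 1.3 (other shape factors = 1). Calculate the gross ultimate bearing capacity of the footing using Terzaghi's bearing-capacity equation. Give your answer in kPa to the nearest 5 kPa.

Effective surcharge at the founding depth q = γ·D_f = 19.4 × 1.6 = 31.04 kPa.
q_ult = c·N_c·s_c + q·N_q
     = 95 × 5.14 × 1.3 + 31.04 × 1
     = 634.79 + 31.04 = 665.83 kPa.

q_ult ≈ 665 kPa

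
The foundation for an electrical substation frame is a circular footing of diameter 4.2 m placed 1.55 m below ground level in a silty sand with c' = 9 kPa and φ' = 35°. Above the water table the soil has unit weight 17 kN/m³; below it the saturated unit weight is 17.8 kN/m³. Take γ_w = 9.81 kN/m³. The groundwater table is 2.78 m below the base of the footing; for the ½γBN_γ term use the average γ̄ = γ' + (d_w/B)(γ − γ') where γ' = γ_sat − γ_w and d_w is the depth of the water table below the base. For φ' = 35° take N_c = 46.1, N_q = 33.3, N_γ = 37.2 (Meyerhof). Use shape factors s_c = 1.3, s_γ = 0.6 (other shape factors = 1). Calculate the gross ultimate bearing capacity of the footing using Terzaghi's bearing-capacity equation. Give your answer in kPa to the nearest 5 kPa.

q_ult ≈ 2070 kPa

q = γ·D_f = 17 × 1.55 = 26.35 kPa.
γ' = 7.99 kN/m³; averaging over the depth B below the base, γ̄ = γ' + (d_w/B)(γ − γ') = 13.954 kN/m³.
c·N_c·s_c = 9 × 46.1 × 1.3 = 539.37 kPa
q·N_q = 26.35 × 33.3 = 877.45 kPa
0.5·γ·B·N_γ·s_γ = 0.5 × 13.954 × 4.2 × 37.2 × 0.6 = 654.04 kPa
q_ult = 539.37 + 877.45 + 654.04 = 2070.9 kPa.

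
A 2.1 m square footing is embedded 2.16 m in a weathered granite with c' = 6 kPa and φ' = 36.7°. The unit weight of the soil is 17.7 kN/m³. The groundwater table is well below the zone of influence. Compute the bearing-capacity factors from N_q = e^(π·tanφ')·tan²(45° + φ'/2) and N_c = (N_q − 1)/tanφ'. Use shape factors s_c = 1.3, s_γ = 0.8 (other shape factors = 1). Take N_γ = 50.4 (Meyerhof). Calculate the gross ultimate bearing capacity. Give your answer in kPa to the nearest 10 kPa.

q_ult ≈ 2750 kPa

tan36.7° = 0.7454, so N_q = e^(π×0.7454)·tan²(63.35°) = 10.399 × 3.97 = 41.29.
N_c = (41.29 − 1)/tan36.7° = 54.05.
q = γ·D_f = 17.7 × 2.16 = 38.232 kPa.
c·N_c·s_c = 6 × 54.05 × 1.3 = 421.59 kPa
q·N_q = 38.232 × 41.288 = 1578.5 kPa
0.5·γ·B·N_γ·s_γ = 0.5 × 17.7 × 2.1 × 50.4 × 0.8 = 749.35 kPa
q_ult = 421.59 + 1578.5 + 749.35 = 2749.4 kPa.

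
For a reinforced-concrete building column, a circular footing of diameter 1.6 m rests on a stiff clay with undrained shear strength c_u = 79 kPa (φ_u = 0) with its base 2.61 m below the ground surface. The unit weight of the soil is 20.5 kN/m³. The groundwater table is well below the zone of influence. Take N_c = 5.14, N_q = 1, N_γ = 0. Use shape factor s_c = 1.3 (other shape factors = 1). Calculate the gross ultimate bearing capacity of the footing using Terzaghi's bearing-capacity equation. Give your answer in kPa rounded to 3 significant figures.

Effective surcharge at the founding depth q = γ·D_f = 20.5 × 2.61 = 53.505 kPa.
q_ult = c·N_c·s_c + q·N_q
     = 79 × 5.14 × 1.3 + 53.505 × 1
     = 527.88 + 53.505 = 581.38 kPa.

q_ult ≈ 581 kPa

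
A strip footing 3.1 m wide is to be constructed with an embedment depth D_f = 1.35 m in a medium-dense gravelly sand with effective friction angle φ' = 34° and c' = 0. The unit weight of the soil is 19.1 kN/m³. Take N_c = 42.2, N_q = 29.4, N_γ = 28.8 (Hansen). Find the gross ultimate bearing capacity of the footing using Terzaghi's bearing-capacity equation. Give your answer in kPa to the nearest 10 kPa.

Overburden at base level: q = 19.1 × 1.35 = 25.785 kPa.
Surcharge term q·N_q = 25.785 × 29.4 = 758.08 kPa; self-weight term 0.5·γ·B·N_γ = 0.5 × 19.1 × 3.1 × 28.8 = 852.62 kPa.
q_ult = 758.08 + 852.62 = 1610.7 kPa.

q_ult ≈ 1610 kPa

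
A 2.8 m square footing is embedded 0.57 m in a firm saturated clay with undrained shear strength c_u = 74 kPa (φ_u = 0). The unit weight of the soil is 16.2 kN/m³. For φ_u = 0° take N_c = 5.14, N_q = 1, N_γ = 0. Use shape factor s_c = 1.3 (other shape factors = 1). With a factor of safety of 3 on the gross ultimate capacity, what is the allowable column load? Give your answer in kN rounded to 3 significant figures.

Effective surcharge at the founding depth q = γ·D_f = 16.2 × 0.57 = 9.234 kPa.
q_ult = c·N_c·s_c + q·N_q
     = 74 × 5.14 × 1.3 + 9.234 × 1
     = 494.47 + 9.234 = 503.7 kPa.
Gross allowable pressure q_all = 503.7 / 3 = 167.9 kPa.
Footing area = 7.84 m², so allowable column load = 167.9 × 7.84 = 1316.3 kN.

P_all ≈ 1320 kN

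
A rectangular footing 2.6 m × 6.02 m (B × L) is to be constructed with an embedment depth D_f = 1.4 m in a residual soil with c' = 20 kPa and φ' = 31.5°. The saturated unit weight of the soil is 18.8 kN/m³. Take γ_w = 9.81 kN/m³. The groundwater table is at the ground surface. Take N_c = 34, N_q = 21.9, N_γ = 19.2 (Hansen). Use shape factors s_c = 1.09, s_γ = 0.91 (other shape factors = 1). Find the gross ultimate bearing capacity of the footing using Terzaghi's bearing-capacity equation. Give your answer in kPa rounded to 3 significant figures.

γ' = 18.8 − 9.81 = 8.99 kN/m³ (submerged throughout). q = 8.99 × 1.4 = 12.586 kPa; the same γ' applies in the ½γBN_γ term.
c·N_c·s_c = 20 × 34 × 1.09 = 741.2 kPa
q·N_q = 12.586 × 21.9 = 275.63 kPa
0.5·γ·B·N_γ·s_γ = 0.5 × 8.99 × 2.6 × 19.2 × 0.91 = 204.2 kPa
q_ult = 741.2 + 275.63 + 204.2 = 1221 kPa.

q_ult ≈ 1220 kPa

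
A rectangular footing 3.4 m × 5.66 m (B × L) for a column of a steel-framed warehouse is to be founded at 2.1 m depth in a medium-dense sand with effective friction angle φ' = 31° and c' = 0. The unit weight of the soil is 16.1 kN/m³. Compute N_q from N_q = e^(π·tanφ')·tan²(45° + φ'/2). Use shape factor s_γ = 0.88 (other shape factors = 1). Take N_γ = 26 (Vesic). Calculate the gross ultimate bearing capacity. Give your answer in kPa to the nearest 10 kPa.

q_ult ≈ 1320 kPa

tan31° = 0.6009, so N_q = e^(π×0.6009)·tan²(60.5°) = 6.604 × 3.124 = 20.63.
q = γ·D_f = 16.1 × 2.1 = 33.81 kPa.
q·N_q = 33.81 × 20.631 = 697.53 kPa
0.5·γ·B·N_γ·s_γ = 0.5 × 16.1 × 3.4 × 26 × 0.88 = 626.23 kPa
q_ult = 697.53 + 626.23 = 1323.8 kPa.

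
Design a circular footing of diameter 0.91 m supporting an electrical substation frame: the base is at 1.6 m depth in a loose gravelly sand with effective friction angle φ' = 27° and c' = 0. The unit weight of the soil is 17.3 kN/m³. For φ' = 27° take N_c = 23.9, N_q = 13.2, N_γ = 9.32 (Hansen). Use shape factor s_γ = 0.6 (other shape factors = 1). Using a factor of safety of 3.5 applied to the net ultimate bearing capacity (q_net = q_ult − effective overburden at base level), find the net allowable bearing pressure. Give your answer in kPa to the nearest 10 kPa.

q_all(net) ≈ 110 kPa

q = γ·D_f = 17.3 × 1.6 = 27.68 kPa.
q·N_q = 27.68 × 13.2 = 365.38 kPa
0.5·γ·B·N_γ·s_γ = 0.5 × 17.3 × 0.91 × 9.32 × 0.6 = 44.017 kPa
q_ult = 365.38 + 44.017 = 409.39 kPa.
Net ultimate: q_net = 409.39 − 27.68 = 381.71 kPa.
q_all(net) = 381.71 / 3.5 = 109.06 kPa.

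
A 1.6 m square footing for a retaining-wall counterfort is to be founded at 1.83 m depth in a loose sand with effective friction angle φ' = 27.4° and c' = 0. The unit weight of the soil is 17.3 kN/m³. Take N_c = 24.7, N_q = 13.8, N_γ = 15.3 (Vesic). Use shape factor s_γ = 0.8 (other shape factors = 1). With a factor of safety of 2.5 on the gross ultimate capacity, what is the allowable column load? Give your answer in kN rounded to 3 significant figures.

Effective surcharge at the founding depth q = γ·D_f = 17.3 × 1.83 = 31.659 kPa.
q_ult = q·N_q + 0.5·γ·B·N_γ·s_γ
     = 31.659 × 13.8 + 0.5 × 17.3 × 1.6 × 15.3 × 0.8
     = 436.89 + 169.4 = 606.3 kPa.
Gross allowable pressure q_all = 606.3 / 2.5 = 242.52 kPa.
Footing area = 2.56 m², so allowable column load = 242.52 × 2.56 = 620.85 kN.

P_all ≈ 621 kN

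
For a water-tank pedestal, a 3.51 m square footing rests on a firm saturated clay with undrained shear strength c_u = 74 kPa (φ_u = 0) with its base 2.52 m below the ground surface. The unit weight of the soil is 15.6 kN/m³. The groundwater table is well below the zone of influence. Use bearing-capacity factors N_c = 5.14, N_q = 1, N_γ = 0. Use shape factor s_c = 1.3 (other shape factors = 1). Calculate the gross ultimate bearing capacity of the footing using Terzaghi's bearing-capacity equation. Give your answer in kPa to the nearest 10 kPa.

q_ult ≈ 530 kPa

q = γ·D_f = 15.6 × 2.52 = 39.312 kPa.
c·N_c·s_c = 74 × 5.14 × 1.3 = 494.47 kPa
q·N_q = 39.312 × 1 = 39.312 kPa
q_ult = 494.47 + 39.312 = 533.78 kPa.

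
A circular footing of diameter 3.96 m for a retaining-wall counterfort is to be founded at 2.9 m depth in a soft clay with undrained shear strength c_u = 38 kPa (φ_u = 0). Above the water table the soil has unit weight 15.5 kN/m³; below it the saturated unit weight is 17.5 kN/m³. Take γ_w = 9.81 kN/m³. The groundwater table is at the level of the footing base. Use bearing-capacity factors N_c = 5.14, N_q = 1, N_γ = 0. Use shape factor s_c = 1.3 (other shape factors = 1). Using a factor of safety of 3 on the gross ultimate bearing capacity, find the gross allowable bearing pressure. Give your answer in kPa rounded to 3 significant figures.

q = γ·D_f = 15.5 × 2.9 = 44.95 kPa.
c·N_c·s_c = 38 × 5.14 × 1.3 = 253.92 kPa
q·N_q = 44.95 × 1 = 44.95 kPa
q_ult = 253.92 + 44.95 = 298.87 kPa.
q_all = 298.87 / 3 = 99.622 kPa.

q_all ≈ 99.6 kPa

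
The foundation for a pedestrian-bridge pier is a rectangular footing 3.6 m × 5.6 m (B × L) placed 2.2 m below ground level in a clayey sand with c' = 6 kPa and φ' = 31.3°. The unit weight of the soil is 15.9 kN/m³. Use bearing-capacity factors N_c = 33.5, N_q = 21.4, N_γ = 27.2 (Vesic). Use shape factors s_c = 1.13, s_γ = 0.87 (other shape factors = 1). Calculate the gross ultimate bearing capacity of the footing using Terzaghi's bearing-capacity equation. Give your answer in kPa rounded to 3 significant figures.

q = γ·D_f = 15.9 × 2.2 = 34.98 kPa.
c·N_c·s_c = 6 × 33.5 × 1.13 = 227.13 kPa
q·N_q = 34.98 × 21.4 = 748.57 kPa
0.5·γ·B·N_γ·s_γ = 0.5 × 15.9 × 3.6 × 27.2 × 0.87 = 677.26 kPa
q_ult = 227.13 + 748.57 + 677.26 = 1653 kPa.

q_ult ≈ 1650 kPa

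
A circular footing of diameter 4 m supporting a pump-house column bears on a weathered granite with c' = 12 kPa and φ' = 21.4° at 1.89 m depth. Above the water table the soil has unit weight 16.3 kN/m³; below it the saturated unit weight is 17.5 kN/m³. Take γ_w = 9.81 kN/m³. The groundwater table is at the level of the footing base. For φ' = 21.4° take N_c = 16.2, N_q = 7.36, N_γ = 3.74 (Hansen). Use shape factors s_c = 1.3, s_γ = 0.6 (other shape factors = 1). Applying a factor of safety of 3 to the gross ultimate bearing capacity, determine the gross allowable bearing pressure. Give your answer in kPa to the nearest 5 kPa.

q_all ≈ 170 kPa

q = γ·D_f = 16.3 × 1.89 = 30.807 kPa.
For the ½γBN_γ term take γ' = 17.5 − 9.81 = 7.69 kN/m³ (soil below base is submerged).
c·N_c·s_c = 12 × 16.2 × 1.3 = 252.72 kPa
q·N_q = 30.807 × 7.36 = 226.74 kPa
0.5·γ·B·N_γ·s_γ = 0.5 × 7.69 × 4 × 3.74 × 0.6 = 34.513 kPa
q_ult = 252.72 + 226.74 + 34.513 = 513.97 kPa.
q_all = q_ult / FS = 513.97 / 3 = 171.32 kPa.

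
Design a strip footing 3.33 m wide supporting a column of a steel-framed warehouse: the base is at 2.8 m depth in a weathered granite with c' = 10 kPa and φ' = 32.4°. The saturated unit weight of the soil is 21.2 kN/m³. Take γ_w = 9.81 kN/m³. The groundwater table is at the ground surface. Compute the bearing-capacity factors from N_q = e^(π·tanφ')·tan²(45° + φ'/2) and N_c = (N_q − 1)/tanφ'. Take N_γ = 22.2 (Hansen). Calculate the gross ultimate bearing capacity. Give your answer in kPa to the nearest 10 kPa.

q_ult ≈ 1560 kPa

tan32.4° = 0.6346, so N_q = e^(π×0.6346)·tan²(61.2°) = 7.343 × 3.309 = 24.3.
N_c = (24.3 − 1)/tan32.4° = 36.71.
γ' = 21.2 − 9.81 = 11.39 kN/m³ (submerged throughout). q = 11.39 × 2.8 = 31.892 kPa; the same γ' applies in the ½γBN_γ term.
c·N_c = 10 × 36.707 = 367.07 kPa
q·N_q = 31.892 × 24.295 = 774.82 kPa
0.5·γ·B·N_γ = 0.5 × 11.39 × 3.33 × 22.2 = 421.01 kPa
q_ult = 367.07 + 774.82 + 421.01 = 1562.9 kPa.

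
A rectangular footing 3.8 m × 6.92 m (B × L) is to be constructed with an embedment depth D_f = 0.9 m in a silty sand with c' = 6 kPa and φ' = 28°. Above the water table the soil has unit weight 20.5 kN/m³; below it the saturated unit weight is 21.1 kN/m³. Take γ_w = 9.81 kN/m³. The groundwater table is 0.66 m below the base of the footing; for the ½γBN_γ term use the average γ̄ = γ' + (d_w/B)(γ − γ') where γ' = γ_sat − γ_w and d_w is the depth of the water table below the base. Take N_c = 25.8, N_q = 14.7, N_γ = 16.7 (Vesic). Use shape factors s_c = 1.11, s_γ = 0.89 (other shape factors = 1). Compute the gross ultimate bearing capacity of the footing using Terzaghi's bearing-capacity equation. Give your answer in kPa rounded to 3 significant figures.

q_ult ≈ 807 kPa

Effective surcharge at the founding depth q = γ·D_f = 20.5 × 0.9 = 18.45 kPa.
With d_w = 0.66 m < B, γ̄ = 11.29 + (0.66/3.8) × (20.5 − 11.29) = 12.89 kN/m³.
q_ult = c·N_c·s_c + q·N_q + 0.5·γ·B·N_γ·s_γ
     = 6 × 25.8 × 1.11 + 18.45 × 14.7 + 0.5 × 12.89 × 3.8 × 16.7 × 0.89
     = 171.83 + 271.21 + 364 = 807.04 kPa.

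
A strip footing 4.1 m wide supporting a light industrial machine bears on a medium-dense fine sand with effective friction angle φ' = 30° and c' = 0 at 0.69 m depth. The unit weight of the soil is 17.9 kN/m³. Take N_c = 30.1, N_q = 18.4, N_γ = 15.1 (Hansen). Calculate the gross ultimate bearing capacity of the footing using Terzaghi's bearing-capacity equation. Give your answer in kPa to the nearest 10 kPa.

Effective surcharge at the founding depth q = γ·D_f = 17.9 × 0.69 = 12.351 kPa.
q_ult = q·N_q + 0.5·γ·B·N_γ
     = 12.351 × 18.4 + 0.5 × 17.9 × 4.1 × 15.1
     = 227.26 + 554.09 = 781.35 kPa.

q_ult ≈ 780 kPa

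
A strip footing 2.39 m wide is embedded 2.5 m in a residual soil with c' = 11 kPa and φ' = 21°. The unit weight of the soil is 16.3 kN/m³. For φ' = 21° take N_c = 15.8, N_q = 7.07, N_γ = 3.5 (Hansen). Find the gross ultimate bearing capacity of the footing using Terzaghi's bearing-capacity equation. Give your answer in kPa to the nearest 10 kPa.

q_ult ≈ 530 kPa

q = γ·D_f = 16.3 × 2.5 = 40.75 kPa.
c·N_c = 11 × 15.8 = 173.8 kPa
q·N_q = 40.75 × 7.07 = 288.1 kPa
0.5·γ·B·N_γ = 0.5 × 16.3 × 2.39 × 3.5 = 68.175 kPa
q_ult = 173.8 + 288.1 + 68.175 = 530.08 kPa.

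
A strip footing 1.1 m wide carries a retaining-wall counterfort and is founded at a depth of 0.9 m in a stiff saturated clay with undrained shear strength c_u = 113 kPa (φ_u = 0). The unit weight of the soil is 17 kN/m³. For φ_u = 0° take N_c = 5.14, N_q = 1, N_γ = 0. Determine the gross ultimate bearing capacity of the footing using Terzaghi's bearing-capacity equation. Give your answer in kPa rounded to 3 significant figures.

Effective surcharge at the founding depth q = γ·D_f = 17 × 0.9 = 15.3 kPa.
q_ult = c·N_c + q·N_q
     = 113 × 5.14 + 15.3 × 1
     = 580.82 + 15.3 = 596.12 kPa.

q_ult ≈ 596 kPa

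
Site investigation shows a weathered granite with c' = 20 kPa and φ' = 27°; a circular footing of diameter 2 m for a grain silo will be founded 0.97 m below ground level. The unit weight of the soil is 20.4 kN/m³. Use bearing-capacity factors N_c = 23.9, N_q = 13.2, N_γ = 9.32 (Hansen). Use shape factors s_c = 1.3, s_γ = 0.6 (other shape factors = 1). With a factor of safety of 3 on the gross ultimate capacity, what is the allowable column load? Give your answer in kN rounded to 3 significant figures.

q = γ·D_f = 20.4 × 0.97 = 19.788 kPa.
c·N_c·s_c = 20 × 23.9 × 1.3 = 621.4 kPa
q·N_q = 19.788 × 13.2 = 261.2 kPa
0.5·γ·B·N_γ·s_γ = 0.5 × 20.4 × 2 × 9.32 × 0.6 = 114.08 kPa
q_ult = 621.4 + 261.2 + 114.08 = 996.68 kPa.
Gross allowable pressure q_all = 996.68 / 3 = 332.23 kPa.
Footing area = 3.1416 m², so allowable column load = 332.23 × 3.1416 = 1043.7 kN.

P_all ≈ 1040 kN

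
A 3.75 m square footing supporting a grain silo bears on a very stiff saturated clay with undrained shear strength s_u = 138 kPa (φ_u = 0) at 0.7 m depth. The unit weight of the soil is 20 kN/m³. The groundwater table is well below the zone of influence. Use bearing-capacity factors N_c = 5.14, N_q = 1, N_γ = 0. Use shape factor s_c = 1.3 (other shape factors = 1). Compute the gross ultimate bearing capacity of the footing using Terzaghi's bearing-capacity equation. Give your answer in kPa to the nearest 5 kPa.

Overburden at base level: q = 20 × 0.7 = 14 kPa.
Cohesion term c·N_c·s_c = 138 × 5.14 × 1.3 = 922.12 kPa; surcharge term q·N_q = 14 × 1 = 14 kPa.
q_ult = 922.12 + 14 = 936.12 kPa.

q_ult ≈ 935 kPa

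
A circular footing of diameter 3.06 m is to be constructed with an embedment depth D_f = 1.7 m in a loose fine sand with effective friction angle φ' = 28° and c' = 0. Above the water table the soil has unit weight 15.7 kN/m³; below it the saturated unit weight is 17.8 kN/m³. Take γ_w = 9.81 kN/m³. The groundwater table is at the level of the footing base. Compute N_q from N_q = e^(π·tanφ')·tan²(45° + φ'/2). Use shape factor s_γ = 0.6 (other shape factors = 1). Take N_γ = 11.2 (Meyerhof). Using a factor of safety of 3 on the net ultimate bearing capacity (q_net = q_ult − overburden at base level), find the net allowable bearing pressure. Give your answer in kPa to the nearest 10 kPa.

q_all(net) ≈ 150 kPa

N_q = e^(π·tan28°)·tan²(59°) = 14.72.
q = γ·D_f = 15.7 × 1.7 = 26.69 kPa.
For the ½γBN_γ term take γ' = 17.8 − 9.81 = 7.99 kN/m³ (soil below base is submerged).
q·N_q = 26.69 × 14.72 = 392.87 kPa
0.5·γ·B·N_γ·s_γ = 0.5 × 7.99 × 3.06 × 11.2 × 0.6 = 82.15 kPa
q_ult = 392.87 + 82.15 = 475.02 kPa.
q_net = 475.02 − 26.69 = 448.33 kPa.
q_all(net) = 448.33 / 3 = 149.44 kPa.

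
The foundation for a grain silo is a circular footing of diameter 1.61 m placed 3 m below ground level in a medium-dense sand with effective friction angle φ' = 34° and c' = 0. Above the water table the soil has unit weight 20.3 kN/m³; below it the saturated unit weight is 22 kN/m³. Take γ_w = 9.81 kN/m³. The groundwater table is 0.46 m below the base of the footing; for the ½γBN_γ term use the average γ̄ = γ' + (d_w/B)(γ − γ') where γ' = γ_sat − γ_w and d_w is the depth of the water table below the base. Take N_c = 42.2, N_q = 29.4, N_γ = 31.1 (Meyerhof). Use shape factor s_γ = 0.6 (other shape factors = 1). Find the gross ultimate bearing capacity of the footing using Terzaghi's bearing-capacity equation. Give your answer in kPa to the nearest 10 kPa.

Overburden at base level: q = 20.3 × 3 = 60.9 kPa.
The water table is 0.46 m below the base (< B = 1.61 m), so the ½γBN_γ term uses γ̄ = γ' + (d_w/B)(γ − γ') = 12.19 + (0.46/1.61)(20.3 − 12.19) = 14.507 kN/m³.
Surcharge term q·N_q = 60.9 × 29.4 = 1790.5 kPa; self-weight term 0.5·γ·B·N_γ·s_γ = 0.5 × 14.507 × 1.61 × 31.1 × 0.6 = 217.92 kPa.
q_ult = 1790.5 + 217.92 = 2008.4 kPa.

q_ult ≈ 2010 kPa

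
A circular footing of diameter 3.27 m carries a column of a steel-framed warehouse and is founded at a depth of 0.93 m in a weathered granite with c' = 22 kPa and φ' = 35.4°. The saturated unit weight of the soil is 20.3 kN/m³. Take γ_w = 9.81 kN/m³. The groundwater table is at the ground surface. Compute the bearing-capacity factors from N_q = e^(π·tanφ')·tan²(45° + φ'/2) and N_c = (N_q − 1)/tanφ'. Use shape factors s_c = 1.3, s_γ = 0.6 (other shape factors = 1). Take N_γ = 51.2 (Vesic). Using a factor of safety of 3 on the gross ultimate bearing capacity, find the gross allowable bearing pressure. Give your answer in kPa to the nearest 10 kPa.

N_q = e^(π·tan35.4°)·tan²(62.7°) = 35; N_c = (N_q − 1)/tanφ' = 47.84.
Water table at ground surface, so effective unit weight γ' = 20.3 − 9.81 = 10.49 kN/m³ is used throughout; overburden q = 10.49 × 0.93 = 9.7557 kPa; the same γ' applies in the ½γBN_γ term.
Cohesion term c·N_c·s_c = 22 × 47.844 × 1.3 = 1368.3 kPa; surcharge term q·N_q = 9.7557 × 35.001 = 341.46 kPa; self-weight term 0.5·γ·B·N_γ·s_γ = 0.5 × 10.49 × 3.27 × 51.2 × 0.6 = 526.88 kPa.
q_ult = 1368.3 + 341.46 + 526.88 = 2236.7 kPa.
q_all = 2236.7 / 3 = 745.56 kPa.

q_all ≈ 750 kPa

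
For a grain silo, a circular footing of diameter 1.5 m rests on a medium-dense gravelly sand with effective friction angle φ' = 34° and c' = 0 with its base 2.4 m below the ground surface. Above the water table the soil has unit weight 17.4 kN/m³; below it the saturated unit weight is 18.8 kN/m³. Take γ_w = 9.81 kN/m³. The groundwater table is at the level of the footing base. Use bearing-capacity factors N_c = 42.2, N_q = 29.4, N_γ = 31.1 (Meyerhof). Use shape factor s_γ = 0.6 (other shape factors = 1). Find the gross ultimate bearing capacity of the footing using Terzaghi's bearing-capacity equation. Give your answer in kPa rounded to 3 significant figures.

q_ult ≈ 1350 kPa

q = γ·D_f = 17.4 × 2.4 = 41.76 kPa.
For the ½γBN_γ term take γ' = 18.8 − 9.81 = 8.99 kN/m³ (soil below base is submerged).
q·N_q = 41.76 × 29.4 = 1227.7 kPa
0.5·γ·B·N_γ·s_γ = 0.5 × 8.99 × 1.5 × 31.1 × 0.6 = 125.82 kPa
q_ult = 1227.7 + 125.82 = 1353.6 kPa.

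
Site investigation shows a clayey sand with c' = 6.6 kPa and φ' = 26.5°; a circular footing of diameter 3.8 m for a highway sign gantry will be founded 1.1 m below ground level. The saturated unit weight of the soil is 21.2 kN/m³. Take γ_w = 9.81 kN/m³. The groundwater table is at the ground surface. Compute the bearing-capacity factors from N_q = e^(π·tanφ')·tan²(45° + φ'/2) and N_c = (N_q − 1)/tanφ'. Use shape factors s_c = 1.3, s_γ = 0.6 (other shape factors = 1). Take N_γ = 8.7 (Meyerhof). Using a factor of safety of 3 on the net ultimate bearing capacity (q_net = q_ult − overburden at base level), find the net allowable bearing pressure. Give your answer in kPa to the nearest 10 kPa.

N_q = e^(π·tan26.5°)·tan²(58.25°) = 12.51; N_c = (N_q − 1)/tanφ' = 23.08.
With the water table at the surface the whole profile is submerged: γ' = 21.2 − 9.81 = 11.39 kN/m³, so q = γ'·D_f = 12.529 kPa; the same γ' applies in the ½γBN_γ term.
q_ult = c·N_c·s_c + q·N_q + 0.5·γ·B·N_γ·s_γ
     = 6.6 × 23.078 × 1.3 + 12.529 × 12.506 + 0.5 × 11.39 × 3.8 × 8.7 × 0.6
     = 198.01 + 156.69 + 112.97 = 467.66 kPa.
q_net = 467.66 − 12.529 = 455.14 kPa.
q_all(net) = 455.14 / 3 = 151.71 kPa.

q_all(net) ≈ 150 kPa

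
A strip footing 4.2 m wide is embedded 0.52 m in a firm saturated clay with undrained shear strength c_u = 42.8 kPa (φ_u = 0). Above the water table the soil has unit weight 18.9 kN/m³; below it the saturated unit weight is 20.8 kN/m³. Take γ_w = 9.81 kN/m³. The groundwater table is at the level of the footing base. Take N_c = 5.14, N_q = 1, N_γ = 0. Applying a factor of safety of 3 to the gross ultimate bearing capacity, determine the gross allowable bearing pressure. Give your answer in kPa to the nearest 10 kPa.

Overburden at base level: q = 18.9 × 0.52 = 9.828 kPa.
Cohesion term c·N_c = 42.8 × 5.14 = 219.99 kPa; surcharge term q·N_q = 9.828 × 1 = 9.828 kPa.
q_ult = 219.99 + 9.828 = 229.82 kPa.
q_all = q_ult / FS = 229.82 / 3 = 76.607 kPa.

q_all ≈ 80 kPa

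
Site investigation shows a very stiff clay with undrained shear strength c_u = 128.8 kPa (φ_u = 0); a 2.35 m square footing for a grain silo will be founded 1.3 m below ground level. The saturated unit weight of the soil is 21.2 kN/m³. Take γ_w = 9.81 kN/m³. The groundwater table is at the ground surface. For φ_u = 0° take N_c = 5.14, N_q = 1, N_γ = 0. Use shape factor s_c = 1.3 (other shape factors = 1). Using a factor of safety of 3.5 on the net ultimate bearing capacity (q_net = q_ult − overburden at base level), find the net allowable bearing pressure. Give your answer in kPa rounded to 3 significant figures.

With the water table at the surface the whole profile is submerged: γ' = 21.2 − 9.81 = 11.39 kN/m³, so q = γ'·D_f = 14.807 kPa.
q_ult = c·N_c·s_c + q·N_q
     = 128.8 × 5.14 × 1.3 + 14.807 × 1
     = 860.64 + 14.807 = 875.45 kPa.
q_net = 875.45 − 14.807 = 860.64 kPa.
q_all(net) = 860.64 / 3.5 = 245.9 kPa.

q_all(net) ≈ 246 kPa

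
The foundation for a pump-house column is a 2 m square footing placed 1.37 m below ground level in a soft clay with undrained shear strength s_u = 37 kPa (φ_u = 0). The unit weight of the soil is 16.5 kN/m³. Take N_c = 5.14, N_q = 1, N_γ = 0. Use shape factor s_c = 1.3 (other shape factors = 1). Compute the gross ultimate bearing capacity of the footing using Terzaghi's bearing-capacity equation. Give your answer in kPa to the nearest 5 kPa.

Effective surcharge at the founding depth q = γ·D_f = 16.5 × 1.37 = 22.605 kPa.
q_ult = c·N_c·s_c + q·N_q
     = 37 × 5.14 × 1.3 + 22.605 × 1
     = 247.23 + 22.605 = 269.84 kPa.

q_ult ≈ 270 kPa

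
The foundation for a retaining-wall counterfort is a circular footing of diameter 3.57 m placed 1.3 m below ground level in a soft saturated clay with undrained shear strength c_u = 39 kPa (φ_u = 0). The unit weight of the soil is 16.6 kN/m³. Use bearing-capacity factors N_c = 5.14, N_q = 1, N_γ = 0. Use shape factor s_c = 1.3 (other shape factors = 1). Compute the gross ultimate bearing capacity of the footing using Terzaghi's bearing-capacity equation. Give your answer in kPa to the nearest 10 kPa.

q_ult ≈ 280 kPa

Effective surcharge at the founding depth q = γ·D_f = 16.6 × 1.3 = 21.58 kPa.
q_ult = c·N_c·s_c + q·N_q
     = 39 × 5.14 × 1.3 + 21.58 × 1
     = 260.6 + 21.58 = 282.18 kPa.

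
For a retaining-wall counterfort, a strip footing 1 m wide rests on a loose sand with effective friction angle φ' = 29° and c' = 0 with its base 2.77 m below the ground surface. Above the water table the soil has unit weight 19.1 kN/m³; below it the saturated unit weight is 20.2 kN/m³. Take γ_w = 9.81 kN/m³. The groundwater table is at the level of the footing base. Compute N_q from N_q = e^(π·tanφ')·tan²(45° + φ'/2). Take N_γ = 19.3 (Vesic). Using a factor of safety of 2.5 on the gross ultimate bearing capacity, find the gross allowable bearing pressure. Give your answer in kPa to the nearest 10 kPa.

N_q = e^(π·tan29°)·tan²(59.5°) = 16.44.
Effective surcharge at the founding depth q = γ·D_f = 19.1 × 2.77 = 52.907 kPa.
The water table coincides with the base, so in the self-weight term γ → γ' = 10.39 kN/m³.
q_ult = q·N_q + 0.5·γ·B·N_γ
     = 52.907 × 16.443 + 0.5 × 10.39 × 1 × 19.3
     = 869.97 + 100.26 = 970.23 kPa.
q_all = 970.23 / 2.5 = 388.09 kPa.

q_all ≈ 390 kPa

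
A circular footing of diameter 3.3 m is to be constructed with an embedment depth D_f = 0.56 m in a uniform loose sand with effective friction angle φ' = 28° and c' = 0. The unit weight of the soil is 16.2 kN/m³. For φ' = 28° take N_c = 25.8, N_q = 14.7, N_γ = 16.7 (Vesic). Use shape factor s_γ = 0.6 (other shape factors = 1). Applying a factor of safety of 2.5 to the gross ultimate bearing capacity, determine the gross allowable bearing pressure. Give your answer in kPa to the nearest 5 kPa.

Overburden at base level: q = 16.2 × 0.56 = 9.072 kPa.
Surcharge term q·N_q = 9.072 × 14.7 = 133.36 kPa; self-weight term 0.5·γ·B·N_γ·s_γ = 0.5 × 16.2 × 3.3 × 16.7 × 0.6 = 267.83 kPa.
q_ult = 133.36 + 267.83 = 401.19 kPa.
q_all = q_ult / FS = 401.19 / 2.5 = 160.48 kPa.

q_all ≈ 160 kPa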